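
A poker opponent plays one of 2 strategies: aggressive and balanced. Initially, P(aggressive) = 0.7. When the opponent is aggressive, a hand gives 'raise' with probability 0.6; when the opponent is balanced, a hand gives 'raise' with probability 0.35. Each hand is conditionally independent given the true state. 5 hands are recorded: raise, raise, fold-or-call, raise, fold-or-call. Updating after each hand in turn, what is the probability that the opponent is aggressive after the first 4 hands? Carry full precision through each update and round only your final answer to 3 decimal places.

Apply Bayes' rule sequentially, carrying P(aggressive) forward.
After 'raise': P(aggressive) = 0.6·0.7000 / (0.6·0.7000 + 0.35·0.3000) ≈ 0.8000
After 'raise': P(aggressive) = 0.6·0.8000 / (0.6·0.8000 + 0.35·0.2000) ≈ 0.8727
After 'fold-or-call': P(aggressive) = 0.4·0.8727 / (0.4·0.8727 + 0.65·0.1273) ≈ 0.8084
After 'raise': P(aggressive) = 0.6·0.8084 / (0.6·0.8084 + 0.35·0.1916) ≈ 0.8786

0.879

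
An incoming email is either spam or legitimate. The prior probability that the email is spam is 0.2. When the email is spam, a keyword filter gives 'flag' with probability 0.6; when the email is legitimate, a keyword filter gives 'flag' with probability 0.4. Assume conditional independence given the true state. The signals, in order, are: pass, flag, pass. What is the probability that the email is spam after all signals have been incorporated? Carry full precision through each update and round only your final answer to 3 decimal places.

0.143

After 'pass': P(spam) = 0.4·0.2000 / (0.4·0.2000 + 0.6·0.8000) ≈ 0.1429
After 'flag': P(spam) = 0.6·0.1429 / (0.6·0.1429 + 0.4·0.8571) ≈ 0.2000
After 'pass': P(spam) = 0.4·0.2000 / (0.4·0.2000 + 0.6·0.8000) ≈ 0.1429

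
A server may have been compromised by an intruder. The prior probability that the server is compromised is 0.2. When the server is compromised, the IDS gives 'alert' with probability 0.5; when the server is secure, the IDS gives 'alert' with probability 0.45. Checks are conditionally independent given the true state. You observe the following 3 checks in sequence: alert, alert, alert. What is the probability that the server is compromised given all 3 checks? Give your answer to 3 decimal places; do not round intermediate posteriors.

0.255

After 'alert': P(compromised) = 0.5·0.2000 / (0.5·0.2000 + 0.45·0.8000) ≈ 0.2174
After 'alert': P(compromised) = 0.5·0.2174 / (0.5·0.2174 + 0.45·0.7826) ≈ 0.2358
After 'alert': P(compromised) = 0.5·0.2358 / (0.5·0.2358 + 0.45·0.7642) ≈ 0.2554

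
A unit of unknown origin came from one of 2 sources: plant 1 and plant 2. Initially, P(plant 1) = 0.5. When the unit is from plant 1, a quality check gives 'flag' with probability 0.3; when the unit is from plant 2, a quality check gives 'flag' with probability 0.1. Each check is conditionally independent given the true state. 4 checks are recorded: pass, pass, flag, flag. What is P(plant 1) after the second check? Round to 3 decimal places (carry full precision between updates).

After 'pass': P(plant 1) = 0.7·0.5000 / (0.7·0.5000 + 0.9·0.5000) ≈ 0.4375
After 'pass': P(plant 1) = 0.7·0.4375 / (0.7·0.4375 + 0.9·0.5625) ≈ 0.3769

0.377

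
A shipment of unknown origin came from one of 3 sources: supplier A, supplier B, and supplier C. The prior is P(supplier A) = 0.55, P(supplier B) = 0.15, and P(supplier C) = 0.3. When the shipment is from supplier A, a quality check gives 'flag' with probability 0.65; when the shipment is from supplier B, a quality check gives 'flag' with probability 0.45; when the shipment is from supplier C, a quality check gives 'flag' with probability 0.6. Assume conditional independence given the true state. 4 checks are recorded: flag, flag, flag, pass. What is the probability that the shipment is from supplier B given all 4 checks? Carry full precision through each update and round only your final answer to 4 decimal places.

0.0871

After 'flag': normaliser = 0.65·0.5500 + 0.45·0.1500 + 0.6·0.3000; P(supplier A) ≈ 0.5909, P(supplier B) ≈ 0.1116, P(supplier C) ≈ 0.2975
After 'flag': normaliser = 0.65·0.5909 + 0.45·0.1116 + 0.6·0.2975; P(supplier A) ≈ 0.6268, P(supplier B) ≈ 0.0819, P(supplier C) ≈ 0.2913
After 'flag': normaliser = 0.65·0.6268 + 0.45·0.0819 + 0.6·0.2913; P(supplier A) ≈ 0.6581, P(supplier B) ≈ 0.0596, P(supplier C) ≈ 0.2823
After 'pass': normaliser = 0.35·0.6581 + 0.55·0.0596 + 0.4·0.2823; P(supplier A) ≈ 0.6126, P(supplier B) ≈ 0.0871, P(supplier C) ≈ 0.3003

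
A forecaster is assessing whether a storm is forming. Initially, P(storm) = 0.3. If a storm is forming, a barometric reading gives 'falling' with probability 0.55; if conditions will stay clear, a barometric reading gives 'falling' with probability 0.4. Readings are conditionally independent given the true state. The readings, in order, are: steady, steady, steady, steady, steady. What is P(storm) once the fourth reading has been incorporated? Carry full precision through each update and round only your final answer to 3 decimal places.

Apply Bayes' rule sequentially, carrying P(storm) forward.
After 'steady': P(storm) = 0.45·0.3000 / (0.45·0.3000 + 0.6·0.7000) ≈ 0.2432
After 'steady': P(storm) = 0.45·0.2432 / (0.45·0.2432 + 0.6·0.7568) ≈ 0.1942
After 'steady': P(storm) = 0.45·0.1942 / (0.45·0.1942 + 0.6·0.8058) ≈ 0.1531
After 'steady': P(storm) = 0.45·0.1531 / (0.45·0.1531 + 0.6·0.8469) ≈ 0.1194

0.119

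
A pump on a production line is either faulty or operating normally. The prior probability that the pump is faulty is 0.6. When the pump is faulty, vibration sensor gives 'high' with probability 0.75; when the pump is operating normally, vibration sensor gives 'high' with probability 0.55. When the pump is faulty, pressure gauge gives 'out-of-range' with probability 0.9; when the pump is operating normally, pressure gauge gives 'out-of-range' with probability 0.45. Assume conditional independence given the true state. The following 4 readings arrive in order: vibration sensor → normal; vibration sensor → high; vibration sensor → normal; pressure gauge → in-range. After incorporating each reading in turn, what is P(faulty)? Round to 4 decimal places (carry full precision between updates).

After vibration sensor='normal': P(faulty) = 0.25·0.6000 / (0.25·0.6000 + 0.45·0.4000) ≈ 0.4545
After vibration sensor='high': P(faulty) = 0.75·0.4545 / (0.75·0.4545 + 0.55·0.5455) ≈ 0.5319
After vibration sensor='normal': P(faulty) = 0.25·0.5319 / (0.25·0.5319 + 0.45·0.4681) ≈ 0.3870
After pressure gauge='in-range': P(faulty) = 0.1·0.3870 / (0.1·0.3870 + 0.55·0.6130) ≈ 0.1030

0.1030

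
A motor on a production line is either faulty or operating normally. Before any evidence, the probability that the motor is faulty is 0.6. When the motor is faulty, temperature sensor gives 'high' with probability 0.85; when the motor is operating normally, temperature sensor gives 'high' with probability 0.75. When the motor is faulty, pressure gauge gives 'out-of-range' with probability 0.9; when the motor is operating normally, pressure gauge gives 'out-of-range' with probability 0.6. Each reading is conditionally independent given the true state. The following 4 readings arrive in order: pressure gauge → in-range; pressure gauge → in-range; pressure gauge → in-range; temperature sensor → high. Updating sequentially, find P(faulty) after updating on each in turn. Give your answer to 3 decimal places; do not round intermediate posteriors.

Each posterior becomes the prior for the next update.
After pressure gauge='in-range': P(faulty) = 0.1·0.6000 / (0.1·0.6000 + 0.4·0.4000) ≈ 0.2727
After pressure gauge='in-range': P(faulty) = 0.1·0.2727 / (0.1·0.2727 + 0.4·0.7273) ≈ 0.0857
After pressure gauge='in-range': P(faulty) = 0.1·0.0857 / (0.1·0.0857 + 0.4·0.9143) ≈ 0.0229
After temperature sensor='high': P(faulty) = 0.85·0.0229 / (0.85·0.0229 + 0.75·0.9771) ≈ 0.0259

0.026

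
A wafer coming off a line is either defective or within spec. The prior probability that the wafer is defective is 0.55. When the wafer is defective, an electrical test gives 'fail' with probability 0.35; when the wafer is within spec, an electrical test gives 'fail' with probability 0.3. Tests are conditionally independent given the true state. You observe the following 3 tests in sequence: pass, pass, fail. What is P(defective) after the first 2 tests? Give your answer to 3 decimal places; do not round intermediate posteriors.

0.513

After 'pass': P(defective) = 0.65·0.5500 / (0.65·0.5500 + 0.7·0.4500) ≈ 0.5316
After 'pass': P(defective) = 0.65·0.5316 / (0.65·0.5316 + 0.7·0.4684) ≈ 0.5131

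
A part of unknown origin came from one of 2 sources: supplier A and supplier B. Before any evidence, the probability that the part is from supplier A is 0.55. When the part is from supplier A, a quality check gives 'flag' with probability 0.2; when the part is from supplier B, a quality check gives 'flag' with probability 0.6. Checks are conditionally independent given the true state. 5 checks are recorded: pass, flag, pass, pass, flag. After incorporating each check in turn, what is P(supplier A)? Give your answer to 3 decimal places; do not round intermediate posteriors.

0.521

Each posterior becomes the prior for the next update.
After 'pass': P(supplier A) = 0.8·0.5500 / (0.8·0.5500 + 0.4·0.4500) ≈ 0.7097
After 'flag': P(supplier A) = 0.2·0.7097 / (0.2·0.7097 + 0.6·0.2903) ≈ 0.4490
After 'pass': P(supplier A) = 0.8·0.4490 / (0.8·0.4490 + 0.4·0.5510) ≈ 0.6197
After 'pass': P(supplier A) = 0.8·0.6197 / (0.8·0.6197 + 0.4·0.3803) ≈ 0.7652
After 'flag': P(supplier A) = 0.2·0.7652 / (0.2·0.7652 + 0.6·0.2348) ≈ 0.5207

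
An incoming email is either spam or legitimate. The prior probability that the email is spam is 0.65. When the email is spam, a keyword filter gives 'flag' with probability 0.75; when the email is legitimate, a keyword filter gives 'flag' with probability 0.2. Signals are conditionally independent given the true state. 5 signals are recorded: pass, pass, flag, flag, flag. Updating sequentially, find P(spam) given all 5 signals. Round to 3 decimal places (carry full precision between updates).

0.905

After 'pass': P(spam) = 0.25·0.6500 / (0.25·0.6500 + 0.8·0.3500) ≈ 0.3672
After 'pass': P(spam) = 0.25·0.3672 / (0.25·0.3672 + 0.8·0.6328) ≈ 0.1535
After 'flag': P(spam) = 0.75·0.1535 / (0.75·0.1535 + 0.2·0.8465) ≈ 0.4048
After 'flag': P(spam) = 0.75·0.4048 / (0.75·0.4048 + 0.2·0.5952) ≈ 0.7183
After 'flag': P(spam) = 0.75·0.7183 / (0.75·0.7183 + 0.2·0.2817) ≈ 0.9053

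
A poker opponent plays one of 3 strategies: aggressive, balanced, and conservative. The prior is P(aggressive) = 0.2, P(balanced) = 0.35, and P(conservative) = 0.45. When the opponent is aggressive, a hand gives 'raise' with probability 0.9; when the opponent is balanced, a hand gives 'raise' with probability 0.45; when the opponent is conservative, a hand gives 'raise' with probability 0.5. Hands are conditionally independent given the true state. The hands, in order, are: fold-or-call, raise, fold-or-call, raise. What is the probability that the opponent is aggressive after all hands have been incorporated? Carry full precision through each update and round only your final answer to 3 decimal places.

After 'fold-or-call': normaliser = 0.1·0.2000 + 0.55·0.3500 + 0.5·0.4500; P(aggressive) ≈ 0.0457, P(balanced) ≈ 0.4400, P(conservative) ≈ 0.5143
After 'raise': normaliser = 0.9·0.0457 + 0.45·0.4400 + 0.5·0.5143; P(aggressive) ≈ 0.0829, P(balanced) ≈ 0.3990, P(conservative) ≈ 0.5181
After 'fold-or-call': normaliser = 0.1·0.0829 + 0.55·0.3990 + 0.5·0.5181; P(aggressive) ≈ 0.0170, P(balanced) ≈ 0.4508, P(conservative) ≈ 0.5322
After 'raise': normaliser = 0.9·0.0170 + 0.45·0.4508 + 0.5·0.5322; P(aggressive) ≈ 0.0317, P(balanced) ≈ 0.4189, P(conservative) ≈ 0.5495

0.032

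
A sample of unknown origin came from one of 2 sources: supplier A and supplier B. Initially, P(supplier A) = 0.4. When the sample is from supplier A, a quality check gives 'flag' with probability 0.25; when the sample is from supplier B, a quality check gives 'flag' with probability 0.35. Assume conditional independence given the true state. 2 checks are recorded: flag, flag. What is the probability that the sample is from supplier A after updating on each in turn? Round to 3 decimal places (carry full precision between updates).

0.254

After 'flag': P(supplier A) = 0.25·0.4000 / (0.25·0.4000 + 0.35·0.6000) ≈ 0.3226
After 'flag': P(supplier A) = 0.25·0.3226 / (0.25·0.3226 + 0.35·0.6774) ≈ 0.2538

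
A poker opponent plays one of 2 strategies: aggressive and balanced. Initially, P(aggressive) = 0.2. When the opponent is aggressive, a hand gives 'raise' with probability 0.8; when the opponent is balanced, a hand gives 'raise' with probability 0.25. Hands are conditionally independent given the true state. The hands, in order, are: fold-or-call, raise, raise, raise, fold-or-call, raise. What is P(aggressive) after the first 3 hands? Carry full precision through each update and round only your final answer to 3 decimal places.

After 'fold-or-call': P(aggressive) = 0.2·0.2000 / (0.2·0.2000 + 0.75·0.8000) ≈ 0.0625
After 'raise': P(aggressive) = 0.8·0.0625 / (0.8·0.0625 + 0.25·0.9375) ≈ 0.1758
After 'raise': P(aggressive) = 0.8·0.1758 / (0.8·0.1758 + 0.25·0.8242) ≈ 0.4057

0.406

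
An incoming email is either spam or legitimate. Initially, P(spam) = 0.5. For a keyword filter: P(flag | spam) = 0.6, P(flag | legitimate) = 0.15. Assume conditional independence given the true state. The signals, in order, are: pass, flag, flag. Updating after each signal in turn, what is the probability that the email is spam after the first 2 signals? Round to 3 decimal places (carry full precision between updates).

0.653

Each posterior becomes the prior for the next update.
After 'pass': P(spam) = 0.4·0.5000 / (0.4·0.5000 + 0.85·0.5000) ≈ 0.3200
After 'flag': P(spam) = 0.6·0.3200 / (0.6·0.3200 + 0.15·0.6800) ≈ 0.6531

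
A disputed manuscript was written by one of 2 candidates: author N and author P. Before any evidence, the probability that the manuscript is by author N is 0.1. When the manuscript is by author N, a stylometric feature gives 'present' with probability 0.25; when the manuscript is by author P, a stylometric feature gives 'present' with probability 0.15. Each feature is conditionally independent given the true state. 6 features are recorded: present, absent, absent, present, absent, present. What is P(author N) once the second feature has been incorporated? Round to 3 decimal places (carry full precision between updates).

0.140

After 'present': P(author N) = 0.25·0.1000 / (0.25·0.1000 + 0.15·0.9000) ≈ 0.1562
After 'absent': P(author N) = 0.75·0.1562 / (0.75·0.1562 + 0.85·0.8438) ≈ 0.1404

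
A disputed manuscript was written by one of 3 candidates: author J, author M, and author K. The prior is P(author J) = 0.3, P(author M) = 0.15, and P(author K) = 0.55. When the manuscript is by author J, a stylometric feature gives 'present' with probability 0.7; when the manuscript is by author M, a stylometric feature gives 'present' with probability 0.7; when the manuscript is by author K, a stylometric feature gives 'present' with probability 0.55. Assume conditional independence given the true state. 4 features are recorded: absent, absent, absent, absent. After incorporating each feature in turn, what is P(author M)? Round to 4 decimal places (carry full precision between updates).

0.0464

After 'absent': normaliser = 0.3·0.3000 + 0.3·0.1500 + 0.45·0.5500; P(author J) ≈ 0.2353, P(author M) ≈ 0.1176, P(author K) ≈ 0.6471
After 'absent': normaliser = 0.3·0.2353 + 0.3·0.1176 + 0.45·0.6471; P(author J) ≈ 0.1778, P(author M) ≈ 0.0889, P(author K) ≈ 0.7333
After 'absent': normaliser = 0.3·0.1778 + 0.3·0.0889 + 0.45·0.7333; P(author J) ≈ 0.1301, P(author M) ≈ 0.0650, P(author K) ≈ 0.8049
After 'absent': normaliser = 0.3·0.1301 + 0.3·0.0650 + 0.45·0.8049; P(author J) ≈ 0.0928, P(author M) ≈ 0.0464, P(author K) ≈ 0.8609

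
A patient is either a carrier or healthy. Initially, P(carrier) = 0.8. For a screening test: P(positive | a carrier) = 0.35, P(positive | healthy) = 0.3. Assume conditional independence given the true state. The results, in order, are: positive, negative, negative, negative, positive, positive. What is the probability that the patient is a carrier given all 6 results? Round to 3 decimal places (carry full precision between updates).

After 'positive': P(carrier) = 0.35·0.8000 / (0.35·0.8000 + 0.3·0.2000) ≈ 0.8235
After 'negative': P(carrier) = 0.65·0.8235 / (0.65·0.8235 + 0.7·0.1765) ≈ 0.8125
After 'negative': P(carrier) = 0.65·0.8125 / (0.65·0.8125 + 0.7·0.1875) ≈ 0.8009
After 'negative': P(carrier) = 0.65·0.8009 / (0.65·0.8009 + 0.7·0.1991) ≈ 0.7889
After 'positive': P(carrier) = 0.35·0.7889 / (0.35·0.7889 + 0.3·0.2111) ≈ 0.8134
After 'positive': P(carrier) = 0.35·0.8134 / (0.35·0.8134 + 0.3·0.1866) ≈ 0.8357

0.836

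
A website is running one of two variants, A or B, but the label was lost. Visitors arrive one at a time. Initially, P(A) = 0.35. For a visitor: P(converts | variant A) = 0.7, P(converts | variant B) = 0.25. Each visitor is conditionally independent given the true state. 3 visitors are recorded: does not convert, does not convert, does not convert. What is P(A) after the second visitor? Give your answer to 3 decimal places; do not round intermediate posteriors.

After 'does not convert': P(A) = 0.3·0.3500 / (0.3·0.3500 + 0.75·0.6500) ≈ 0.1772
After 'does not convert': P(A) = 0.3·0.1772 / (0.3·0.1772 + 0.75·0.8228) ≈ 0.0793

0.079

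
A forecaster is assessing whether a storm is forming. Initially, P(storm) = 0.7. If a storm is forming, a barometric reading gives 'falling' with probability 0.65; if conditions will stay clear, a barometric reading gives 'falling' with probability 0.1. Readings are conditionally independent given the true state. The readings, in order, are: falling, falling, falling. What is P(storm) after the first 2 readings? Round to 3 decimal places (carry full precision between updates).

Each posterior becomes the prior for the next update.
After 'falling': P(storm) = 0.65·0.7000 / (0.65·0.7000 + 0.1·0.3000) ≈ 0.9381
After 'falling': P(storm) = 0.65·0.9381 / (0.65·0.9381 + 0.1·0.0619) ≈ 0.9900

0.990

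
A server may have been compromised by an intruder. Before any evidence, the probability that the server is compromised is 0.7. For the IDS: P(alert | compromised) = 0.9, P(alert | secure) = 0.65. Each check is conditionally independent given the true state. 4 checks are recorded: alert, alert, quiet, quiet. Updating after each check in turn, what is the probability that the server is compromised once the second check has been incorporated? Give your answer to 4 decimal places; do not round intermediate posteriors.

0.8173

Apply Bayes' rule sequentially, carrying P(compromised) forward.
After 'alert': P(compromised) = 0.9·0.7000 / (0.9·0.7000 + 0.65·0.3000) ≈ 0.7636
After 'alert': P(compromised) = 0.9·0.7636 / (0.9·0.7636 + 0.65·0.2364) ≈ 0.8173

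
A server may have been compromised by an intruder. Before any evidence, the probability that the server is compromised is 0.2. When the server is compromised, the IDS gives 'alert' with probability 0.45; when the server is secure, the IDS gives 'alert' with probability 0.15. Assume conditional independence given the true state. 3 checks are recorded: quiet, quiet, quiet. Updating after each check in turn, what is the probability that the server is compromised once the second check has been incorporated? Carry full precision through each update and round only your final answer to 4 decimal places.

0.0948

After 'quiet': P(compromised) = 0.55·0.2000 / (0.55·0.2000 + 0.85·0.8000) ≈ 0.1392
After 'quiet': P(compromised) = 0.55·0.1392 / (0.55·0.1392 + 0.85·0.8608) ≈ 0.0948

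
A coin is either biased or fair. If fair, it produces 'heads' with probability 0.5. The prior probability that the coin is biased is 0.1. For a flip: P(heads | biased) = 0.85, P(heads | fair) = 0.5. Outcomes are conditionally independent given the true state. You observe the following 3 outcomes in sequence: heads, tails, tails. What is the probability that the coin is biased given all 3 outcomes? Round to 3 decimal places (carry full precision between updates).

After 'heads': P(biased) = 0.85·0.1000 / (0.85·0.1000 + 0.5·0.9000) ≈ 0.1589
After 'tails': P(biased) = 0.15·0.1589 / (0.15·0.1589 + 0.5·0.8411) ≈ 0.0536
After 'tails': P(biased) = 0.15·0.0536 / (0.15·0.0536 + 0.5·0.9464) ≈ 0.0167

0.017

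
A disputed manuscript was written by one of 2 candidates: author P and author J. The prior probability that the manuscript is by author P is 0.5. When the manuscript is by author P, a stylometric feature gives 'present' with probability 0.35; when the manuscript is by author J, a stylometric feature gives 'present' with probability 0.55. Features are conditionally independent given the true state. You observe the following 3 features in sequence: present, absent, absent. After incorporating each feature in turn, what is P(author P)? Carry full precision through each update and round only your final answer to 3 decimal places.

After 'present': P(author P) = 0.35·0.5000 / (0.35·0.5000 + 0.55·0.5000) ≈ 0.3889
After 'absent': P(author P) = 0.65·0.3889 / (0.65·0.3889 + 0.45·0.6111) ≈ 0.4789
After 'absent': P(author P) = 0.65·0.4789 / (0.65·0.4789 + 0.45·0.5211) ≈ 0.5704

0.570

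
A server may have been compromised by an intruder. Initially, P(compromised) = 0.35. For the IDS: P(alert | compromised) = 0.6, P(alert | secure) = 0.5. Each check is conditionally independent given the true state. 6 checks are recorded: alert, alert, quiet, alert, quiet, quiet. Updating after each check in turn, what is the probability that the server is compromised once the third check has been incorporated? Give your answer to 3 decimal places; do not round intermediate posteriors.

After 'alert': P(compromised) = 0.6·0.3500 / (0.6·0.3500 + 0.5·0.6500) ≈ 0.3925
After 'alert': P(compromised) = 0.6·0.3925 / (0.6·0.3925 + 0.5·0.6075) ≈ 0.4367
After 'quiet': P(compromised) = 0.4·0.4367 / (0.4·0.4367 + 0.5·0.5633) ≈ 0.3828

0.383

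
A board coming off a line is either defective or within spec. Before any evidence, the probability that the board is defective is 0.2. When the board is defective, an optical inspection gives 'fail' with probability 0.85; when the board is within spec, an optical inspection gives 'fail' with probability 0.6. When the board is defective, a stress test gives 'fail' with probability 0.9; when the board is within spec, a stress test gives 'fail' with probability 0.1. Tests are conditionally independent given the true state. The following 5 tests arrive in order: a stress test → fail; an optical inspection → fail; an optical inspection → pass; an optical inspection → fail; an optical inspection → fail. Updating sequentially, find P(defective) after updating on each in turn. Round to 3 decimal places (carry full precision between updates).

0.706

After a stress test='fail': P(defective) = 0.9·0.2000 / (0.9·0.2000 + 0.1·0.8000) ≈ 0.6923
After an optical inspection='fail': P(defective) = 0.85·0.6923 / (0.85·0.6923 + 0.6·0.3077) ≈ 0.7612
After an optical inspection='pass': P(defective) = 0.15·0.7612 / (0.15·0.7612 + 0.4·0.2388) ≈ 0.5445
After an optical inspection='fail': P(defective) = 0.85·0.5445 / (0.85·0.5445 + 0.6·0.4555) ≈ 0.6287
After an optical inspection='fail': P(defective) = 0.85·0.6287 / (0.85·0.6287 + 0.6·0.3713) ≈ 0.7058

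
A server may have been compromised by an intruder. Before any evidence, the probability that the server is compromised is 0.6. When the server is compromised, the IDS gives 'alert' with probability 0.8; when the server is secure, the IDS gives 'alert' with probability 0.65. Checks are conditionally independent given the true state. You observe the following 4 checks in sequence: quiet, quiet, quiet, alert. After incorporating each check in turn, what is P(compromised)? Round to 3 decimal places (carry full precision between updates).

0.256

Apply Bayes' rule sequentially, carrying P(compromised) forward.
After 'quiet': P(compromised) = 0.2·0.6000 / (0.2·0.6000 + 0.35·0.4000) ≈ 0.4615
After 'quiet': P(compromised) = 0.2·0.4615 / (0.2·0.4615 + 0.35·0.5385) ≈ 0.3288
After 'quiet': P(compromised) = 0.2·0.3288 / (0.2·0.3288 + 0.35·0.6712) ≈ 0.2187
After 'alert': P(compromised) = 0.8·0.2187 / (0.8·0.2187 + 0.65·0.7813) ≈ 0.2562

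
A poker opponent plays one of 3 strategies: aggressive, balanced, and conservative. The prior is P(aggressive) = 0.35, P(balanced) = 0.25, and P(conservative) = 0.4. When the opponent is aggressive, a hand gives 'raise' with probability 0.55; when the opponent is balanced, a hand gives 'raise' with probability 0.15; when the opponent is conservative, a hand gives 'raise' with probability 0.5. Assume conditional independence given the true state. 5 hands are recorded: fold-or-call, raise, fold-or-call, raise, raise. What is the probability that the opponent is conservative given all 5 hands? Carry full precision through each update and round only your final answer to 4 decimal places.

0.5020

Each posterior becomes the prior for the next update.
After 'fold-or-call': normaliser = 0.45·0.3500 + 0.85·0.2500 + 0.5·0.4000; P(aggressive) ≈ 0.2763, P(balanced) ≈ 0.3728, P(conservative) ≈ 0.3509
After 'raise': normaliser = 0.55·0.2763 + 0.15·0.3728 + 0.5·0.3509; P(aggressive) ≈ 0.3965, P(balanced) ≈ 0.1459, P(conservative) ≈ 0.4577
After 'fold-or-call': normaliser = 0.45·0.3965 + 0.85·0.1459 + 0.5·0.4577; P(aggressive) ≈ 0.3358, P(balanced) ≈ 0.2334, P(conservative) ≈ 0.4308
After 'raise': normaliser = 0.55·0.3358 + 0.15·0.2334 + 0.5·0.4308; P(aggressive) ≈ 0.4245, P(balanced) ≈ 0.0805, P(conservative) ≈ 0.4950
After 'raise': normaliser = 0.55·0.4245 + 0.15·0.0805 + 0.5·0.4950; P(aggressive) ≈ 0.4735, P(balanced) ≈ 0.0245, P(conservative) ≈ 0.5020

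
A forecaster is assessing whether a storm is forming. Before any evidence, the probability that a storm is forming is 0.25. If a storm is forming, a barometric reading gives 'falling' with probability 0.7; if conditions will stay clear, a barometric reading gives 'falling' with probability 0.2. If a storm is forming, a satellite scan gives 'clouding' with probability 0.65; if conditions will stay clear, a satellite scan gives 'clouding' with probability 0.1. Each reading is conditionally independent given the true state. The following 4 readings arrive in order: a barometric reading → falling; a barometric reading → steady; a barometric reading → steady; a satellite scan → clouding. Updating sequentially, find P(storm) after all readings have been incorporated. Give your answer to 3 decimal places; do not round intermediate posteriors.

0.516

After a barometric reading='falling': P(storm) = 0.7·0.2500 / (0.7·0.2500 + 0.2·0.7500) ≈ 0.5385
After a barometric reading='steady': P(storm) = 0.3·0.5385 / (0.3·0.5385 + 0.8·0.4615) ≈ 0.3043
After a barometric reading='steady': P(storm) = 0.3·0.3043 / (0.3·0.3043 + 0.8·0.6957) ≈ 0.1409
After a satellite scan='clouding': P(storm) = 0.65·0.1409 / (0.65·0.1409 + 0.1·0.8591) ≈ 0.5161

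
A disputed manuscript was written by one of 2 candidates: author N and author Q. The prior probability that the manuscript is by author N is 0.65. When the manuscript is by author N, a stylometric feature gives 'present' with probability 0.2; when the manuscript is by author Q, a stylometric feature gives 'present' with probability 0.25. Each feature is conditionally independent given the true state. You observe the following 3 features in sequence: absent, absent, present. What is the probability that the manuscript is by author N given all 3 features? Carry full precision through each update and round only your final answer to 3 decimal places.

0.628

Apply Bayes' rule sequentially, carrying P(author N) forward.
After 'absent': P(author N) = 0.8·0.6500 / (0.8·0.6500 + 0.75·0.3500) ≈ 0.6645
After 'absent': P(author N) = 0.8·0.6645 / (0.8·0.6645 + 0.75·0.3355) ≈ 0.6788
After 'present': P(author N) = 0.2·0.6788 / (0.2·0.6788 + 0.25·0.3212) ≈ 0.6283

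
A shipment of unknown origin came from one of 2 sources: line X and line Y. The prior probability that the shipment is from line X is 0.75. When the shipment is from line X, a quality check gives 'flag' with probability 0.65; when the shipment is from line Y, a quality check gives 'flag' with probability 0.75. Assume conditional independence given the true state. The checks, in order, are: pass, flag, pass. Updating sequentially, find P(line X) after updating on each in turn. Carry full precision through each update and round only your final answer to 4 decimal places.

0.8360

After 'pass': P(line X) = 0.35·0.7500 / (0.35·0.7500 + 0.25·0.2500) ≈ 0.8077
After 'flag': P(line X) = 0.65·0.8077 / (0.65·0.8077 + 0.75·0.1923) ≈ 0.7845
After 'pass': P(line X) = 0.35·0.7845 / (0.35·0.7845 + 0.25·0.2155) ≈ 0.8360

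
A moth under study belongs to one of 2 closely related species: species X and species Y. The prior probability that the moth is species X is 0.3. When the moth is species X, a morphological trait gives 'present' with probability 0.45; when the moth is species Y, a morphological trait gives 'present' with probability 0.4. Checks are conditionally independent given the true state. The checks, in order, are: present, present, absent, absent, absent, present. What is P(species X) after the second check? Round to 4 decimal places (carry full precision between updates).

0.3517

After 'present': P(species X) = 0.45·0.3000 / (0.45·0.3000 + 0.4·0.7000) ≈ 0.3253
After 'present': P(species X) = 0.45·0.3253 / (0.45·0.3253 + 0.4·0.6747) ≈ 0.3517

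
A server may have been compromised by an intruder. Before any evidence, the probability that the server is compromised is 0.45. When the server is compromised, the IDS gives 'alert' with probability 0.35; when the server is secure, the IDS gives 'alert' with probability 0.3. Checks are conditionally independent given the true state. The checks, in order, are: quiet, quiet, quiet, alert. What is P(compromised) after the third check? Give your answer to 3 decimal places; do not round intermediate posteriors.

0.396

After 'quiet': P(compromised) = 0.65·0.4500 / (0.65·0.4500 + 0.7·0.5500) ≈ 0.4317
After 'quiet': P(compromised) = 0.65·0.4317 / (0.65·0.4317 + 0.7·0.5683) ≈ 0.4137
After 'quiet': P(compromised) = 0.65·0.4137 / (0.65·0.4137 + 0.7·0.5863) ≈ 0.3958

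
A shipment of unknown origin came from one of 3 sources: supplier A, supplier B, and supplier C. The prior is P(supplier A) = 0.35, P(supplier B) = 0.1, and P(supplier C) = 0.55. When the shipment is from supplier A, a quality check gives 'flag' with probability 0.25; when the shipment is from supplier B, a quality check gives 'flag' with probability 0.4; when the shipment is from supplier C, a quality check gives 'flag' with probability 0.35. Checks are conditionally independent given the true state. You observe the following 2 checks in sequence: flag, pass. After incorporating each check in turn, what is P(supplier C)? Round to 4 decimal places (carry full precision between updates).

0.5827

Each posterior becomes the prior for the next update.
After 'flag': normaliser = 0.25·0.3500 + 0.4·0.1000 + 0.35·0.5500; P(supplier A) ≈ 0.2734, P(supplier B) ≈ 0.1250, P(supplier C) ≈ 0.6016
After 'pass': normaliser = 0.75·0.2734 + 0.6·0.1250 + 0.65·0.6016; P(supplier A) ≈ 0.3056, P(supplier B) ≈ 0.1118, P(supplier C) ≈ 0.5827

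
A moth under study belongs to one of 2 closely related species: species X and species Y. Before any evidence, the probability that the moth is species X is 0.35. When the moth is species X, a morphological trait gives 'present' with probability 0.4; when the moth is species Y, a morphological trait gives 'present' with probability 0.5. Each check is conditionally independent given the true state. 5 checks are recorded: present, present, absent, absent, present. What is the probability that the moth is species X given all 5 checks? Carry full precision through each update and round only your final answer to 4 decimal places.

After 'present': P(species X) = 0.4·0.3500 / (0.4·0.3500 + 0.5·0.6500) ≈ 0.3011
After 'present': P(species X) = 0.4·0.3011 / (0.4·0.3011 + 0.5·0.6989) ≈ 0.2563
After 'absent': P(species X) = 0.6·0.2563 / (0.6·0.2563 + 0.5·0.7437) ≈ 0.2926
After 'absent': P(species X) = 0.6·0.2926 / (0.6·0.2926 + 0.5·0.7074) ≈ 0.3317
After 'present': P(species X) = 0.4·0.3317 / (0.4·0.3317 + 0.5·0.6683) ≈ 0.2842

0.2842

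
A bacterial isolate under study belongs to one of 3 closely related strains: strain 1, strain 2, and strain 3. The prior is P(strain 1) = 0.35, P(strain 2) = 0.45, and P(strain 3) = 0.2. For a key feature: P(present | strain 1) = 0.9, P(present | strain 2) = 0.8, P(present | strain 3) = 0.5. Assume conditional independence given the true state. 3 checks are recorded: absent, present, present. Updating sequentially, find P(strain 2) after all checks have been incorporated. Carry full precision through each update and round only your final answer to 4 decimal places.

Each posterior becomes the prior for the next update.
After 'absent': normaliser = 0.1·0.3500 + 0.2·0.4500 + 0.5·0.2000; P(strain 1) ≈ 0.1556, P(strain 2) ≈ 0.4000, P(strain 3) ≈ 0.4444
After 'present': normaliser = 0.9·0.1556 + 0.8·0.4000 + 0.5·0.4444; P(strain 1) ≈ 0.2052, P(strain 2) ≈ 0.4691, P(strain 3) ≈ 0.3257
After 'present': normaliser = 0.9·0.2052 + 0.8·0.4691 + 0.5·0.3257; P(strain 1) ≈ 0.2555, P(strain 2) ≈ 0.5192, P(strain 3) ≈ 0.2253

0.5192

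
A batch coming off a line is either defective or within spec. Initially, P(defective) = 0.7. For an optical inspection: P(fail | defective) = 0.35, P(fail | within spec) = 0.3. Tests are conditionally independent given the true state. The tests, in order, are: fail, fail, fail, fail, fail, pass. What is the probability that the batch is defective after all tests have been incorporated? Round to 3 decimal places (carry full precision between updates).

0.824

After 'fail': P(defective) = 0.35·0.7000 / (0.35·0.7000 + 0.3·0.3000) ≈ 0.7313
After 'fail': P(defective) = 0.35·0.7313 / (0.35·0.7313 + 0.3·0.2687) ≈ 0.7605
After 'fail': P(defective) = 0.35·0.7605 / (0.35·0.7605 + 0.3·0.2395) ≈ 0.7875
After 'fail': P(defective) = 0.35·0.7875 / (0.35·0.7875 + 0.3·0.2125) ≈ 0.8121
After 'fail': P(defective) = 0.35·0.8121 / (0.35·0.8121 + 0.3·0.1879) ≈ 0.8345
After 'pass': P(defective) = 0.65·0.8345 / (0.65·0.8345 + 0.7·0.1655) ≈ 0.8240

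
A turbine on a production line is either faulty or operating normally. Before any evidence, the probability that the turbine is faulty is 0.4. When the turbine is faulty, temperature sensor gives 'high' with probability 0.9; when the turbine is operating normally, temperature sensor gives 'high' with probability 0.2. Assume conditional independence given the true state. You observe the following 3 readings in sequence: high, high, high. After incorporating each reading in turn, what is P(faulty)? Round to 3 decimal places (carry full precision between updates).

0.984

After 'high': P(faulty) = 0.9·0.4000 / (0.9·0.4000 + 0.2·0.6000) ≈ 0.7500
After 'high': P(faulty) = 0.9·0.7500 / (0.9·0.7500 + 0.2·0.2500) ≈ 0.9310
After 'high': P(faulty) = 0.9·0.9310 / (0.9·0.9310 + 0.2·0.0690) ≈ 0.9838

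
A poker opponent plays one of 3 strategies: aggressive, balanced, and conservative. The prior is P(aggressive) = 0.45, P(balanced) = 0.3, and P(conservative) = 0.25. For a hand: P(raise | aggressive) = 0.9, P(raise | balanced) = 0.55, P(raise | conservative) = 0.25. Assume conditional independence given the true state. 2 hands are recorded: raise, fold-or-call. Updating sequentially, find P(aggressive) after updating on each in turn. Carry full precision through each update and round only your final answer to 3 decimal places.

Apply Bayes' rule sequentially, carrying P(aggressive) forward.
After 'raise': normaliser = 0.9·0.4500 + 0.55·0.3000 + 0.25·0.2500; P(aggressive) ≈ 0.6403, P(balanced) ≈ 0.2609, P(conservative) ≈ 0.0988
After 'fold-or-call': normaliser = 0.1·0.6403 + 0.45·0.2609 + 0.75·0.0988; P(aggressive) ≈ 0.2506, P(balanced) ≈ 0.4594, P(conservative) ≈ 0.2900

0.251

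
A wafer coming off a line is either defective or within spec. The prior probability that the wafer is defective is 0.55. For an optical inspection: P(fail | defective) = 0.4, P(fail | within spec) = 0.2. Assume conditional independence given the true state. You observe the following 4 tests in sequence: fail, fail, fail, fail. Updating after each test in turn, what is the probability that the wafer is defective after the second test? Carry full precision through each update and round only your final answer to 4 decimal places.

After 'fail': P(defective) = 0.4·0.5500 / (0.4·0.5500 + 0.2·0.4500) ≈ 0.7097
After 'fail': P(defective) = 0.4·0.7097 / (0.4·0.7097 + 0.2·0.2903) ≈ 0.8302

0.8302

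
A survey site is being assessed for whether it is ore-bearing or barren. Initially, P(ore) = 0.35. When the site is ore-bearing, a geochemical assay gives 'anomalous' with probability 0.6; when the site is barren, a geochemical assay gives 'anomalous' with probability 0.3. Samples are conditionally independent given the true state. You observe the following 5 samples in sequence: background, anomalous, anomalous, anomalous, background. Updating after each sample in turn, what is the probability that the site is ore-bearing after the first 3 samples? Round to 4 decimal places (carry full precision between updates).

After 'background': P(ore) = 0.4·0.3500 / (0.4·0.3500 + 0.7·0.6500) ≈ 0.2353
After 'anomalous': P(ore) = 0.6·0.2353 / (0.6·0.2353 + 0.3·0.7647) ≈ 0.3810
After 'anomalous': P(ore) = 0.6·0.3810 / (0.6·0.3810 + 0.3·0.6190) ≈ 0.5517

0.5517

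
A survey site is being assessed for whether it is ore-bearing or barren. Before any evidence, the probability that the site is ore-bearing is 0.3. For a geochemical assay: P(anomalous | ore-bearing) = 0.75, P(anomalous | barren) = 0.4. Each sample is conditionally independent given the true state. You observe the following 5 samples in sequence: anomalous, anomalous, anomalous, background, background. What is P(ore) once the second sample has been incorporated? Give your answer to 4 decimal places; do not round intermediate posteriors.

After 'anomalous': P(ore) = 0.75·0.3000 / (0.75·0.3000 + 0.4·0.7000) ≈ 0.4455
After 'anomalous': P(ore) = 0.75·0.4455 / (0.75·0.4455 + 0.4·0.5545) ≈ 0.6011

0.6011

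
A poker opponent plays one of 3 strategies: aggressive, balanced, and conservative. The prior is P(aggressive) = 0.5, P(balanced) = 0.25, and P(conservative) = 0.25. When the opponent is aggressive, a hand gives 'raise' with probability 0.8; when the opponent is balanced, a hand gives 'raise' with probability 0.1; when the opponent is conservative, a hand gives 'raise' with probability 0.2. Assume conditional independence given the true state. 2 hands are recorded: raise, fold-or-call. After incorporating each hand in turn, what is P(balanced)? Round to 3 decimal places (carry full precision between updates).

0.158

After 'raise': normaliser = 0.8·0.5000 + 0.1·0.2500 + 0.2·0.2500; P(aggressive) ≈ 0.8421, P(balanced) ≈ 0.0526, P(conservative) ≈ 0.1053
After 'fold-or-call': normaliser = 0.2·0.8421 + 0.9·0.0526 + 0.8·0.1053; P(aggressive) ≈ 0.5614, P(balanced) ≈ 0.1579, P(conservative) ≈ 0.2807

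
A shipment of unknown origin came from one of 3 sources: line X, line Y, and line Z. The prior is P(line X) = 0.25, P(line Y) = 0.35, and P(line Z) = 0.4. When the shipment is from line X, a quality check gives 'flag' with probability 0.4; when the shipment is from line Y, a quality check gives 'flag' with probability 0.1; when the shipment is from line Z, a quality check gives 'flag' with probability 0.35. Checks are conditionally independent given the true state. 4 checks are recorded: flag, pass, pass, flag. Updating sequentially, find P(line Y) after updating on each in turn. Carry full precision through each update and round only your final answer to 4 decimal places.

0.0747

After 'flag': normaliser = 0.4·0.2500 + 0.1·0.3500 + 0.35·0.4000; P(line X) ≈ 0.3636, P(line Y) ≈ 0.1273, P(line Z) ≈ 0.5091
After 'pass': normaliser = 0.6·0.3636 + 0.9·0.1273 + 0.65·0.5091; P(line X) ≈ 0.3288, P(line Y) ≈ 0.1726, P(line Z) ≈ 0.4986
After 'pass': normaliser = 0.6·0.3288 + 0.9·0.1726 + 0.65·0.4986; P(line X) ≈ 0.2915, P(line Y) ≈ 0.2296, P(line Z) ≈ 0.4789
After 'flag': normaliser = 0.4·0.2915 + 0.1·0.2296 + 0.35·0.4789; P(line X) ≈ 0.3796, P(line Y) ≈ 0.0747, P(line Z) ≈ 0.5457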